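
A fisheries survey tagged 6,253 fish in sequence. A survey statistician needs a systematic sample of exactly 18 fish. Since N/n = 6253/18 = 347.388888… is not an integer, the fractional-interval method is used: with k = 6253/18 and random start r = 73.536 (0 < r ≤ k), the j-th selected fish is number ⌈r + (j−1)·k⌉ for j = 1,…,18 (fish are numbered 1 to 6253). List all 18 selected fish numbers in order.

j=1: r + 0k = 73.536 → ⌈·⌉ = 74
j=2: r + 1k = 420.924888… → ⌈·⌉ = 421
j=3: r + 2k = 768.313777… → ⌈·⌉ = 769
j=4: r + 3k = 1115.702666… → ⌈·⌉ = 1116
j=5: r + 4k = 1463.091555… → ⌈·⌉ = 1464
j=6: r + 5k = 1810.480444… → ⌈·⌉ = 1811
j=7: r + 6k = 2157.869333… → ⌈·⌉ = 2158
j=8: r + 7k = 2505.258222… → ⌈·⌉ = 2506
j=9: r + 8k = 2852.647111… → ⌈·⌉ = 2853
j=10: r + 9k = 3200.036 → ⌈·⌉ = 3201
j=11: r + 10k = 3547.424888… → ⌈·⌉ = 3548
j=12: r + 11k = 3894.813777… → ⌈·⌉ = 3895
j=13: r + 12k = 4242.202666… → ⌈·⌉ = 4243
j=14: r + 13k = 4589.591555… → ⌈·⌉ = 4590
j=15: r + 14k = 4936.980444… → ⌈·⌉ = 4937
j=16: r + 15k = 5284.369333… → ⌈·⌉ = 5285
j=17: r + 16k = 5631.758222… → ⌈·⌉ = 5632
j=18: r + 17k = 5979.147111… → ⌈·⌉ = 5980

74, 421, 769, 1116, 1464, 1811, 2158, 2506, 2853, 3201, 3548, 3895, 4243, 4590, 4937, 5285, 5632, 5980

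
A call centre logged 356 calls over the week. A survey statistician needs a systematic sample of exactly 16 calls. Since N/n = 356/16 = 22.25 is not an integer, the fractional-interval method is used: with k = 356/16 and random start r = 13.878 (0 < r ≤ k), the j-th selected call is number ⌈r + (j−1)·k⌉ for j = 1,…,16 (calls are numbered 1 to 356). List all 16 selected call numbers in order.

j=1: r + 0k = 13.878 → ⌈·⌉ = 14
j=2: r + 1k = 36.128 → ⌈·⌉ = 37
j=3: r + 2k = 58.378 → ⌈·⌉ = 59
j=4: r + 3k = 80.628 → ⌈·⌉ = 81
j=5: r + 4k = 102.878 → ⌈·⌉ = 103
j=6: r + 5k = 125.128 → ⌈·⌉ = 126
j=7: r + 6k = 147.378 → ⌈·⌉ = 148
j=8: r + 7k = 169.628 → ⌈·⌉ = 170
j=9: r + 8k = 191.878 → ⌈·⌉ = 192
j=10: r + 9k = 214.128 → ⌈·⌉ = 215
j=11: r + 10k = 236.378 → ⌈·⌉ = 237
j=12: r + 11k = 258.628 → ⌈·⌉ = 259
j=13: r + 12k = 280.878 → ⌈·⌉ = 281
j=14: r + 13k = 303.128 → ⌈·⌉ = 304
j=15: r + 14k = 325.378 → ⌈·⌉ = 326
j=16: r + 15k = 347.628 → ⌈·⌉ = 348

14, 37, 59, 81, 103, 126, 148, 170, 192, 215, 237, 259, 281, 304, 326, 348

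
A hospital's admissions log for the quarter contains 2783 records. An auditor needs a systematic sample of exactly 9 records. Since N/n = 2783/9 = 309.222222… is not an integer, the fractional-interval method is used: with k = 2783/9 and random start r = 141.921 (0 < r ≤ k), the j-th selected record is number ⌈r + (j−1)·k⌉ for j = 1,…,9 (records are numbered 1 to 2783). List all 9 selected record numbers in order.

142, 452, 761, 1070, 1379, 1689, 1998, 2307, 2616

j=1: r + 0k = 141.921 → ⌈·⌉ = 142
j=2: r + 1k = 451.143222… → ⌈·⌉ = 452
j=3: r + 2k = 760.365444… → ⌈·⌉ = 761
j=4: r + 3k = 1069.587666… → ⌈·⌉ = 1070
j=5: r + 4k = 1378.809888… → ⌈·⌉ = 1379
j=6: r + 5k = 1688.032111… → ⌈·⌉ = 1689
j=7: r + 6k = 1997.254333… → ⌈·⌉ = 1998
j=8: r + 7k = 2306.476555… → ⌈·⌉ = 2307
j=9: r + 8k = 2615.698777… → ⌈·⌉ = 2616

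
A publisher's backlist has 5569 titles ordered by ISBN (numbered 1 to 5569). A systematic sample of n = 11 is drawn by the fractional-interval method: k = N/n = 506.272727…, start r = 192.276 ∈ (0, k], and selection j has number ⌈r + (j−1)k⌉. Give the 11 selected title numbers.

j=1: r + 0k = 192.276 → ⌈·⌉ = 193
j=2: r + 1k = 698.548727… → ⌈·⌉ = 699
j=3: r + 2k = 1204.821454… → ⌈·⌉ = 1205
j=4: r + 3k = 1711.094181… → ⌈·⌉ = 1712
j=5: r + 4k = 2217.366909… → ⌈·⌉ = 2218
j=6: r + 5k = 2723.639636… → ⌈·⌉ = 2724
j=7: r + 6k = 3229.912363… → ⌈·⌉ = 3230
j=8: r + 7k = 3736.185090… → ⌈·⌉ = 3737
j=9: r + 8k = 4242.457818… → ⌈·⌉ = 4243
j=10: r + 9k = 4748.730545… → ⌈·⌉ = 4749
j=11: r + 10k = 5255.003272… → ⌈·⌉ = 5256

193, 699, 1205, 1712, 2218, 2724, 3230, 3737, 4243, 4749, 5256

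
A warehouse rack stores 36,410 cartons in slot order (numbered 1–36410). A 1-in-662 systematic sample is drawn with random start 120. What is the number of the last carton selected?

k = 662
55th selection = r + (55−1)·k = 120 + 54×662 = 120 + 35748 = 35868

35868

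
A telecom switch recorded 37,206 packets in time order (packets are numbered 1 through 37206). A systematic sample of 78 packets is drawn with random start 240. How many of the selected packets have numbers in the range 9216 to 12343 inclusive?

k = 37206/78 = 477
First selection ≥ 9216: 240 + ⌈(9216−240)/477⌉·477 = 240 + 19×477 = 9303
Last selection ≤ 12343: 240 + ⌊(12343−240)/477⌋·477 = 240 + 25×477 = 12165
Count = 25 − 19 + 1 = 7

7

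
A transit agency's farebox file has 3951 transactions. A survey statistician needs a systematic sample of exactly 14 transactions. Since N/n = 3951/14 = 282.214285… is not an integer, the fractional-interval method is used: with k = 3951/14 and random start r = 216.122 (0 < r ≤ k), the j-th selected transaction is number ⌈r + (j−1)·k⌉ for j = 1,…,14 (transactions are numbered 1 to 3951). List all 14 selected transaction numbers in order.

217, 499, 781, 1063, 1345, 1628, 1910, 2192, 2474, 2757, 3039, 3321, 3603, 3885

j=1: r + 0k = 216.122 → ⌈·⌉ = 217
j=2: r + 1k = 498.336285… → ⌈·⌉ = 499
j=3: r + 2k = 780.550571… → ⌈·⌉ = 781
j=4: r + 3k = 1062.764857… → ⌈·⌉ = 1063
j=5: r + 4k = 1344.979142… → ⌈·⌉ = 1345
j=6: r + 5k = 1627.193428… → ⌈·⌉ = 1628
j=7: r + 6k = 1909.407714… → ⌈·⌉ = 1910
j=8: r + 7k = 2191.622 → ⌈·⌉ = 2192
j=9: r + 8k = 2473.836285… → ⌈·⌉ = 2474
j=10: r + 9k = 2756.050571… → ⌈·⌉ = 2757
j=11: r + 10k = 3038.264857… → ⌈·⌉ = 3039
j=12: r + 11k = 3320.479142… → ⌈·⌉ = 3321
j=13: r + 12k = 3602.693428… → ⌈·⌉ = 3603
j=14: r + 13k = 3884.907714… → ⌈·⌉ = 3885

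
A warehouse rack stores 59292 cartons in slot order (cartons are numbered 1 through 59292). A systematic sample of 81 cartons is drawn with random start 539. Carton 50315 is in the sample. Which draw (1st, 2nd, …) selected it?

k = 59292/81 = 732
position = (50315 − 539)/732 + 1 = 49776/732 + 1 = 68 + 1 = 69

69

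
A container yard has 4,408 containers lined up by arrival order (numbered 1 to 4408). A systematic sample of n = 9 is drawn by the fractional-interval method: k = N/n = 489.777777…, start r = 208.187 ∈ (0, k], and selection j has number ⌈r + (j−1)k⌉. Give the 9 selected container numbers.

j=1: r + 0k = 208.187 → ⌈·⌉ = 209
j=2: r + 1k = 697.964777… → ⌈·⌉ = 698
j=3: r + 2k = 1187.742555… → ⌈·⌉ = 1188
j=4: r + 3k = 1677.520333… → ⌈·⌉ = 1678
j=5: r + 4k = 2167.298111… → ⌈·⌉ = 2168
j=6: r + 5k = 2657.075888… → ⌈·⌉ = 2658
j=7: r + 6k = 3146.853666… → ⌈·⌉ = 3147
j=8: r + 7k = 3636.631444… → ⌈·⌉ = 3637
j=9: r + 8k = 4126.409222… → ⌈·⌉ = 4127

209, 698, 1188, 1678, 2168, 2658, 3147, 3637, 4127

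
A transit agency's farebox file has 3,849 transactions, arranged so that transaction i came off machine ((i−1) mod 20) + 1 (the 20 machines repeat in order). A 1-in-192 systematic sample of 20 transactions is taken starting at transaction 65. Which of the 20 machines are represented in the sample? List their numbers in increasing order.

1, 5, 9, 13, 17

Consecutive selections differ by k = 192, so their machine numbers differ by 192 mod 20 = 12.
gcd(192, 20) = 4, so the sample visits 20/4 = 5 distinct residues mod 20.
Start 65 is machine 5; the machines hit are 1, 5, 9, 13, 17.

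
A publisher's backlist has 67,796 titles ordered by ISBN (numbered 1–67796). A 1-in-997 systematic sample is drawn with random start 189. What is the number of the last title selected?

66988

k = 997
68th selection = r + (68−1)·k = 189 + 67×997 = 189 + 66799 = 66988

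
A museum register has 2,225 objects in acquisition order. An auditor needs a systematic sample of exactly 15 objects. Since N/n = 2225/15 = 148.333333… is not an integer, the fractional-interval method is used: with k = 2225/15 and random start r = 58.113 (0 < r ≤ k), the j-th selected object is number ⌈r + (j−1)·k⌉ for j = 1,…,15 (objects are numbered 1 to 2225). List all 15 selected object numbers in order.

j=1: r + 0k = 58.113 → ⌈·⌉ = 59
j=2: r + 1k = 206.446333… → ⌈·⌉ = 207
j=3: r + 2k = 354.779666… → ⌈·⌉ = 355
j=4: r + 3k = 503.113 → ⌈·⌉ = 504
j=5: r + 4k = 651.446333… → ⌈·⌉ = 652
j=6: r + 5k = 799.779666… → ⌈·⌉ = 800
j=7: r + 6k = 948.113 → ⌈·⌉ = 949
j=8: r + 7k = 1096.446333… → ⌈·⌉ = 1097
j=9: r + 8k = 1244.779666… → ⌈·⌉ = 1245
j=10: r + 9k = 1393.113 → ⌈·⌉ = 1394
j=11: r + 10k = 1541.446333… → ⌈·⌉ = 1542
j=12: r + 11k = 1689.779666… → ⌈·⌉ = 1690
j=13: r + 12k = 1838.113 → ⌈·⌉ = 1839
j=14: r + 13k = 1986.446333… → ⌈·⌉ = 1987
j=15: r + 14k = 2134.779666… → ⌈·⌉ = 2135

59, 207, 355, 504, 652, 800, 949, 1097, 1245, 1394, 1542, 1690, 1839, 1987, 2135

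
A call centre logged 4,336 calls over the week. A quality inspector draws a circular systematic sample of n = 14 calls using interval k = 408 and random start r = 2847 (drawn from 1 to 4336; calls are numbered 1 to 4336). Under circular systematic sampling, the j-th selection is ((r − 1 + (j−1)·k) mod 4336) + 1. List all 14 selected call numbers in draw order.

Selection 1: 2847
Selection 2: 2847 + 408 = 3255
Selection 3: 3255 + 408 = 3663
Selection 4: 3663 + 408 = 4071
Selection 5: 4071 + 408 = 4479 → 4479 − 4336 = 143
Selection 6: 143 + 408 = 551
Selection 7: 551 + 408 = 959
Selection 8: 959 + 408 = 1367
Selection 9: 1367 + 408 = 1775
Selection 10: 1775 + 408 = 2183
Selection 11: 2183 + 408 = 2591
Selection 12: 2591 + 408 = 2999
Selection 13: 2999 + 408 = 3407
Selection 14: 3407 + 408 = 3815

2847, 3255, 3663, 4071, 143, 551, 959, 1367, 1775, 2183, 2591, 2999, 3407, 3815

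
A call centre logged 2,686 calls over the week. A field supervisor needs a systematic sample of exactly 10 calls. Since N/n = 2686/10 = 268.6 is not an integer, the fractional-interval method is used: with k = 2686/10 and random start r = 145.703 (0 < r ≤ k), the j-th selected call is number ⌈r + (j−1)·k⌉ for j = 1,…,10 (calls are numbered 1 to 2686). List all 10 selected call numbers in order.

j=1: r + 0k = 145.703 → ⌈·⌉ = 146
j=2: r + 1k = 414.303 → ⌈·⌉ = 415
j=3: r + 2k = 682.903 → ⌈·⌉ = 683
j=4: r + 3k = 951.503 → ⌈·⌉ = 952
j=5: r + 4k = 1220.103 → ⌈·⌉ = 1221
j=6: r + 5k = 1488.703 → ⌈·⌉ = 1489
j=7: r + 6k = 1757.303 → ⌈·⌉ = 1758
j=8: r + 7k = 2025.903 → ⌈·⌉ = 2026
j=9: r + 8k = 2294.503 → ⌈·⌉ = 2295
j=10: r + 9k = 2563.103 → ⌈·⌉ = 2564

146, 415, 683, 952, 1221, 1489, 1758, 2026, 2295, 2564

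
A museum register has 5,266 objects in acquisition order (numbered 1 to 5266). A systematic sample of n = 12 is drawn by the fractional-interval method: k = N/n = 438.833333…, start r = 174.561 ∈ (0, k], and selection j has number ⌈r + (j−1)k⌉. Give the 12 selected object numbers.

175, 614, 1053, 1492, 1930, 2369, 2808, 3247, 3686, 4125, 4563, 5002

j=1: r + 0k = 174.561 → ⌈·⌉ = 175
j=2: r + 1k = 613.394333… → ⌈·⌉ = 614
j=3: r + 2k = 1052.227666… → ⌈·⌉ = 1053
j=4: r + 3k = 1491.061 → ⌈·⌉ = 1492
j=5: r + 4k = 1929.894333… → ⌈·⌉ = 1930
j=6: r + 5k = 2368.727666… → ⌈·⌉ = 2369
j=7: r + 6k = 2807.561 → ⌈·⌉ = 2808
j=8: r + 7k = 3246.394333… → ⌈·⌉ = 3247
j=9: r + 8k = 3685.227666… → ⌈·⌉ = 3686
j=10: r + 9k = 4124.061 → ⌈·⌉ = 4125
j=11: r + 10k = 4562.894333… → ⌈·⌉ = 4563
j=12: r + 11k = 5001.727666… → ⌈·⌉ = 5002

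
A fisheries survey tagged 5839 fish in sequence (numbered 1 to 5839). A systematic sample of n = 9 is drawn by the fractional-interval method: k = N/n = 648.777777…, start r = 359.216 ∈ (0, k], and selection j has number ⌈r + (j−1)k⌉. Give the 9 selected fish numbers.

360, 1008, 1657, 2306, 2955, 3604, 4252, 4901, 5550

j=1: r + 0k = 359.216 → ⌈·⌉ = 360
j=2: r + 1k = 1007.993777… → ⌈·⌉ = 1008
j=3: r + 2k = 1656.771555… → ⌈·⌉ = 1657
j=4: r + 3k = 2305.549333… → ⌈·⌉ = 2306
j=5: r + 4k = 2954.327111… → ⌈·⌉ = 2955
j=6: r + 5k = 3603.104888… → ⌈·⌉ = 3604
j=7: r + 6k = 4251.882666… → ⌈·⌉ = 4252
j=8: r + 7k = 4900.660444… → ⌈·⌉ = 4901
j=9: r + 8k = 5549.438222… → ⌈·⌉ = 5550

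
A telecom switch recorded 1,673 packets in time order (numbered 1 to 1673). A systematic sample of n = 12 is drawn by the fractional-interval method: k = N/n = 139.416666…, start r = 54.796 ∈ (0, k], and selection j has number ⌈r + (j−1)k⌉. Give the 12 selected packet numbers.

55, 195, 334, 474, 613, 752, 892, 1031, 1171, 1310, 1449, 1589

j=1: r + 0k = 54.796 → ⌈·⌉ = 55
j=2: r + 1k = 194.212666… → ⌈·⌉ = 195
j=3: r + 2k = 333.629333… → ⌈·⌉ = 334
j=4: r + 3k = 473.046 → ⌈·⌉ = 474
j=5: r + 4k = 612.462666… → ⌈·⌉ = 613
j=6: r + 5k = 751.879333… → ⌈·⌉ = 752
j=7: r + 6k = 891.296 → ⌈·⌉ = 892
j=8: r + 7k = 1030.712666… → ⌈·⌉ = 1031
j=9: r + 8k = 1170.129333… → ⌈·⌉ = 1171
j=10: r + 9k = 1309.546 → ⌈·⌉ = 1310
j=11: r + 10k = 1448.962666… → ⌈·⌉ = 1449
j=12: r + 11k = 1588.379333… → ⌈·⌉ = 1589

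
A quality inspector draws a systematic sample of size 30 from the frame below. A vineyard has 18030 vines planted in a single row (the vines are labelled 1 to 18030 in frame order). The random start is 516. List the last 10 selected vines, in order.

k = N/n = 18030/30 = 601
21st selection = 516 + 20×601 = 12536
22nd: 12536 + 601 = 13137
23rd: 13137 + 601 = 13738
24th: 13738 + 601 = 14339
25th: 14339 + 601 = 14940
26th: 14940 + 601 = 15541
27th: 15541 + 601 = 16142
28th: 16142 + 601 = 16743
29th: 16743 + 601 = 17344
30th: 17344 + 601 = 17945

12536, 13137, 13738, 14339, 14940, 15541, 16142, 16743, 17344, 17945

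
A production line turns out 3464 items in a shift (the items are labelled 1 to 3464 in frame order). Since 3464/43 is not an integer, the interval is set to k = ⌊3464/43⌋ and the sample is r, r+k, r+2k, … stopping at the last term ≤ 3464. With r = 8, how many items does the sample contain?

44

k = ⌊3464/43⌋ = 80
Achieved size = ⌊(3464 − 8)/80⌋ + 1 = ⌊3456/80⌋ + 1 = 43 + 1 = 44
(last selection: 8 + 43×80 = 3448 ≤ 3464; next would be 3528 > 3464)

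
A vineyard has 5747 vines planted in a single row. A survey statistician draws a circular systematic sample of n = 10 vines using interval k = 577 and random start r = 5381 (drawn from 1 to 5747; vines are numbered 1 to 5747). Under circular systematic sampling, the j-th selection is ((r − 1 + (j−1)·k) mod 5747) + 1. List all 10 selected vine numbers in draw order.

5381, 211, 788, 1365, 1942, 2519, 3096, 3673, 4250, 4827

Selection 1: 5381
Selection 2: 5381 + 577 = 5958 → 5958 − 5747 = 211
Selection 3: 211 + 577 = 788
Selection 4: 788 + 577 = 1365
Selection 5: 1365 + 577 = 1942
Selection 6: 1942 + 577 = 2519
Selection 7: 2519 + 577 = 3096
Selection 8: 3096 + 577 = 3673
Selection 9: 3673 + 577 = 4250
Selection 10: 4250 + 577 = 4827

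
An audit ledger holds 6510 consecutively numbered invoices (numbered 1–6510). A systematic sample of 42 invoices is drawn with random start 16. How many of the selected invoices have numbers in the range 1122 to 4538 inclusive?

k = 6510/42 = 155
First selection ≥ 1122: 16 + ⌈(1122−16)/155⌉·155 = 16 + 8×155 = 1256
Last selection ≤ 4538: 16 + ⌊(4538−16)/155⌋·155 = 16 + 29×155 = 4511
Count = 29 − 8 + 1 = 22

22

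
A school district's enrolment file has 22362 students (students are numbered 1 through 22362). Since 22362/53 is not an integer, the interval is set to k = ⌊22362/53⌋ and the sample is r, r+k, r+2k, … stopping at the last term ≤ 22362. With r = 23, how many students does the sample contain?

54

k = ⌊22362/53⌋ = 421
Achieved size = ⌊(22362 − 23)/421⌋ + 1 = ⌊22339/421⌋ + 1 = 53 + 1 = 54
(last selection: 23 + 53×421 = 22336 ≤ 22362; next would be 22757 > 22362)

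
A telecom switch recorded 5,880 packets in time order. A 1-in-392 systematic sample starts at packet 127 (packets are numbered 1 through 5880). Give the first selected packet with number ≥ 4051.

k = 392
Steps past start: ⌈(4051 − 127)/392⌉ = ⌈3924/392⌉ = 11
Selected packet: 127 + 11×392 = 4439

4439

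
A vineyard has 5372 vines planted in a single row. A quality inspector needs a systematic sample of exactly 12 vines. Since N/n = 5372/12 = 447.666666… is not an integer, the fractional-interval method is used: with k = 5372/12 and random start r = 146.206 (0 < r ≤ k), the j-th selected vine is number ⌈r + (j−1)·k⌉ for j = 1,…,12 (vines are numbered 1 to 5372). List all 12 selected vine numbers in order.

j=1: r + 0k = 146.206 → ⌈·⌉ = 147
j=2: r + 1k = 593.872666… → ⌈·⌉ = 594
j=3: r + 2k = 1041.539333… → ⌈·⌉ = 1042
j=4: r + 3k = 1489.206 → ⌈·⌉ = 1490
j=5: r + 4k = 1936.872666… → ⌈·⌉ = 1937
j=6: r + 5k = 2384.539333… → ⌈·⌉ = 2385
j=7: r + 6k = 2832.206 → ⌈·⌉ = 2833
j=8: r + 7k = 3279.872666… → ⌈·⌉ = 3280
j=9: r + 8k = 3727.539333… → ⌈·⌉ = 3728
j=10: r + 9k = 4175.206 → ⌈·⌉ = 4176
j=11: r + 10k = 4622.872666… → ⌈·⌉ = 4623
j=12: r + 11k = 5070.539333… → ⌈·⌉ = 5071

147, 594, 1042, 1490, 1937, 2385, 2833, 3280, 3728, 4176, 4623, 5071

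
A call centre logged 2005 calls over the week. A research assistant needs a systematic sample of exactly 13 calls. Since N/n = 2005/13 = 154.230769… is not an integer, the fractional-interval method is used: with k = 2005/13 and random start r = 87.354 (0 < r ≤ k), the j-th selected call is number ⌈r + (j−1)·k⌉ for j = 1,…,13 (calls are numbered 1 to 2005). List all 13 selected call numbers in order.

88, 242, 396, 551, 705, 859, 1013, 1167, 1322, 1476, 1630, 1784, 1939

j=1: r + 0k = 87.354 → ⌈·⌉ = 88
j=2: r + 1k = 241.584769… → ⌈·⌉ = 242
j=3: r + 2k = 395.815538… → ⌈·⌉ = 396
j=4: r + 3k = 550.046307… → ⌈·⌉ = 551
j=5: r + 4k = 704.277076… → ⌈·⌉ = 705
j=6: r + 5k = 858.507846… → ⌈·⌉ = 859
j=7: r + 6k = 1012.738615… → ⌈·⌉ = 1013
j=8: r + 7k = 1166.969384… → ⌈·⌉ = 1167
j=9: r + 8k = 1321.200153… → ⌈·⌉ = 1322
j=10: r + 9k = 1475.430923… → ⌈·⌉ = 1476
j=11: r + 10k = 1629.661692… → ⌈·⌉ = 1630
j=12: r + 11k = 1783.892461… → ⌈·⌉ = 1784
j=13: r + 12k = 1938.123230… → ⌈·⌉ = 1939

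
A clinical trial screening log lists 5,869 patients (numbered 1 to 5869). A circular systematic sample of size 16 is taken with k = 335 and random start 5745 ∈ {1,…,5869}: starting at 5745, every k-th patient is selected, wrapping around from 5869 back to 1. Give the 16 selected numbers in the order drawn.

Selection 1: 5745
Selection 2: 5745 + 335 = 6080 → 6080 − 5869 = 211
Selection 3: 211 + 335 = 546
Selection 4: 546 + 335 = 881
Selection 5: 881 + 335 = 1216
Selection 6: 1216 + 335 = 1551
Selection 7: 1551 + 335 = 1886
Selection 8: 1886 + 335 = 2221
Selection 9: 2221 + 335 = 2556
Selection 10: 2556 + 335 = 2891
Selection 11: 2891 + 335 = 3226
Selection 12: 3226 + 335 = 3561
Selection 13: 3561 + 335 = 3896
Selection 14: 3896 + 335 = 4231
Selection 15: 4231 + 335 = 4566
Selection 16: 4566 + 335 = 4901

5745, 211, 546, 881, 1216, 1551, 1886, 2221, 2556, 2891, 3226, 3561, 3896, 4231, 4566, 4901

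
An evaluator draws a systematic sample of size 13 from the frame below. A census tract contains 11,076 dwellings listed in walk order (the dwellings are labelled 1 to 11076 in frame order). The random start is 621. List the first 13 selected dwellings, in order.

621, 1473, 2325, 3177, 4029, 4881, 5733, 6585, 7437, 8289, 9141, 9993, 10845

k = N/n = 11076/13 = 852
dwelling 1: 621
dwelling 2: 621 + 852 = 1473
dwelling 3: 1473 + 852 = 2325
dwelling 4: 2325 + 852 = 3177
dwelling 5: 3177 + 852 = 4029
dwelling 6: 4029 + 852 = 4881
dwelling 7: 4881 + 852 = 5733
dwelling 8: 5733 + 852 = 6585
dwelling 9: 6585 + 852 = 7437
dwelling 10: 7437 + 852 = 8289
dwelling 11: 8289 + 852 = 9141
dwelling 12: 9141 + 852 = 9993
dwelling 13: 9993 + 852 = 10845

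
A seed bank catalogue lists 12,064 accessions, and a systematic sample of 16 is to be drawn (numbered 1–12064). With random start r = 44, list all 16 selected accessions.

k = N/n = 12064/16 = 754
accession 1: 44
accession 2: 44 + 754 = 798
accession 3: 798 + 754 = 1552
accession 4: 1552 + 754 = 2306
accession 5: 2306 + 754 = 3060
accession 6: 3060 + 754 = 3814
accession 7: 3814 + 754 = 4568
accession 8: 4568 + 754 = 5322
accession 9: 5322 + 754 = 6076
accession 10: 6076 + 754 = 6830
accession 11: 6830 + 754 = 7584
accession 12: 7584 + 754 = 8338
accession 13: 8338 + 754 = 9092
accession 14: 9092 + 754 = 9846
accession 15: 9846 + 754 = 10600
accession 16: 10600 + 754 = 11354

44, 798, 1552, 2306, 3060, 3814, 4568, 5322, 6076, 6830, 7584, 8338, 9092, 9846, 10600, 11354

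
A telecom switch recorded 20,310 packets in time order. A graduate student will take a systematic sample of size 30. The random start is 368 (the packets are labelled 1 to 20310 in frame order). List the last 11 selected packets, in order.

k = N/n = 20310/30 = 677
20th selection = 368 + 19×677 = 13231
21st: 13231 + 677 = 13908
22nd: 13908 + 677 = 14585
23rd: 14585 + 677 = 15262
24th: 15262 + 677 = 15939
25th: 15939 + 677 = 16616
26th: 16616 + 677 = 17293
27th: 17293 + 677 = 17970
28th: 17970 + 677 = 18647
29th: 18647 + 677 = 19324
30th: 19324 + 677 = 20001

13231, 13908, 14585, 15262, 15939, 16616, 17293, 17970, 18647, 19324, 20001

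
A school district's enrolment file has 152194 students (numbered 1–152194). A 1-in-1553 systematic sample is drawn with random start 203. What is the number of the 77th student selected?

k = 1553
77th selection = r + (77−1)·k = 203 + 76×1553 = 203 + 118028 = 118231

118231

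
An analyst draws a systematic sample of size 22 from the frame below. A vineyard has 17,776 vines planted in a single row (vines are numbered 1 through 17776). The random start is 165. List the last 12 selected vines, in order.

k = N/n = 17776/22 = 808
11th selection = 165 + 10×808 = 8245
12th: 8245 + 808 = 9053
13th: 9053 + 808 = 9861
14th: 9861 + 808 = 10669
15th: 10669 + 808 = 11477
16th: 11477 + 808 = 12285
17th: 12285 + 808 = 13093
18th: 13093 + 808 = 13901
19th: 13901 + 808 = 14709
20th: 14709 + 808 = 15517
21st: 15517 + 808 = 16325
22nd: 16325 + 808 = 17133

8245, 9053, 9861, 10669, 11477, 12285, 13093, 13901, 14709, 15517, 16325, 17133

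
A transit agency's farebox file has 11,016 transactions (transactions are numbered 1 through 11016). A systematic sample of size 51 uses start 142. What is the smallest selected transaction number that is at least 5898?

5974

k = 11016/51 = 216
Steps past start: ⌈(5898 − 142)/216⌉ = ⌈5756/216⌉ = 27
Selected transaction: 142 + 27×216 = 5974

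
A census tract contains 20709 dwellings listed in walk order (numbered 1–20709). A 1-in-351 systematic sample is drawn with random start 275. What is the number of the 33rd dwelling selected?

k = 351
33rd selection = r + (33−1)·k = 275 + 32×351 = 275 + 11232 = 11507

11507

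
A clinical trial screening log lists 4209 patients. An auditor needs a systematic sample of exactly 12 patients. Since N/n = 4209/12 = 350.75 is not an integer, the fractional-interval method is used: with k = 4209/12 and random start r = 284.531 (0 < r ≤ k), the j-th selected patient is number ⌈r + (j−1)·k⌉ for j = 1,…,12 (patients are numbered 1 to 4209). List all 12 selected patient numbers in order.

j=1: r + 0k = 284.531 → ⌈·⌉ = 285
j=2: r + 1k = 635.281 → ⌈·⌉ = 636
j=3: r + 2k = 986.031 → ⌈·⌉ = 987
j=4: r + 3k = 1336.781 → ⌈·⌉ = 1337
j=5: r + 4k = 1687.531 → ⌈·⌉ = 1688
j=6: r + 5k = 2038.281 → ⌈·⌉ = 2039
j=7: r + 6k = 2389.031 → ⌈·⌉ = 2390
j=8: r + 7k = 2739.781 → ⌈·⌉ = 2740
j=9: r + 8k = 3090.531 → ⌈·⌉ = 3091
j=10: r + 9k = 3441.281 → ⌈·⌉ = 3442
j=11: r + 10k = 3792.031 → ⌈·⌉ = 3793
j=12: r + 11k = 4142.781 → ⌈·⌉ = 4143

285, 636, 987, 1337, 1688, 2039, 2390, 2740, 3091, 3442, 3793, 4143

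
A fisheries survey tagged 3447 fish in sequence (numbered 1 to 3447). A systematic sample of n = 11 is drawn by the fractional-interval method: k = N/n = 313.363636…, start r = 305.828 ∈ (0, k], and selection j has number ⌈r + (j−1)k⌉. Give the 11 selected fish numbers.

j=1: r + 0k = 305.828 → ⌈·⌉ = 306
j=2: r + 1k = 619.191636… → ⌈·⌉ = 620
j=3: r + 2k = 932.555272… → ⌈·⌉ = 933
j=4: r + 3k = 1245.918909… → ⌈·⌉ = 1246
j=5: r + 4k = 1559.282545… → ⌈·⌉ = 1560
j=6: r + 5k = 1872.646181… → ⌈·⌉ = 1873
j=7: r + 6k = 2186.009818… → ⌈·⌉ = 2187
j=8: r + 7k = 2499.373454… → ⌈·⌉ = 2500
j=9: r + 8k = 2812.737090… → ⌈·⌉ = 2813
j=10: r + 9k = 3126.100727… → ⌈·⌉ = 3127
j=11: r + 10k = 3439.464363… → ⌈·⌉ = 3440

306, 620, 933, 1246, 1560, 1873, 2187, 2500, 2813, 3127, 3440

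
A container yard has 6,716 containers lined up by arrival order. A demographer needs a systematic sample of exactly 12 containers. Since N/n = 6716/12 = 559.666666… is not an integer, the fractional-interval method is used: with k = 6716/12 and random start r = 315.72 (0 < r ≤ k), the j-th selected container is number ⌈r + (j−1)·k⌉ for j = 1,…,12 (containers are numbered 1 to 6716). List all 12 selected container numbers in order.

j=1: r + 0k = 315.72 → ⌈·⌉ = 316
j=2: r + 1k = 875.386666… → ⌈·⌉ = 876
j=3: r + 2k = 1435.053333… → ⌈·⌉ = 1436
j=4: r + 3k = 1994.72 → ⌈·⌉ = 1995
j=5: r + 4k = 2554.386666… → ⌈·⌉ = 2555
j=6: r + 5k = 3114.053333… → ⌈·⌉ = 3115
j=7: r + 6k = 3673.72 → ⌈·⌉ = 3674
j=8: r + 7k = 4233.386666… → ⌈·⌉ = 4234
j=9: r + 8k = 4793.053333… → ⌈·⌉ = 4794
j=10: r + 9k = 5352.72 → ⌈·⌉ = 5353
j=11: r + 10k = 5912.386666… → ⌈·⌉ = 5913
j=12: r + 11k = 6472.053333… → ⌈·⌉ = 6473

316, 876, 1436, 1995, 2555, 3115, 3674, 4234, 4794, 5353, 5913, 6473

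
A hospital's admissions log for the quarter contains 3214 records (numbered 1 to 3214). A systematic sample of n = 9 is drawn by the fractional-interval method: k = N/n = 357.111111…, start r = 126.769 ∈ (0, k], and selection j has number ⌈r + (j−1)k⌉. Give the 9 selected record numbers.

127, 484, 841, 1199, 1556, 1913, 2270, 2627, 2984

j=1: r + 0k = 126.769 → ⌈·⌉ = 127
j=2: r + 1k = 483.880111… → ⌈·⌉ = 484
j=3: r + 2k = 840.991222… → ⌈·⌉ = 841
j=4: r + 3k = 1198.102333… → ⌈·⌉ = 1199
j=5: r + 4k = 1555.213444… → ⌈·⌉ = 1556
j=6: r + 5k = 1912.324555… → ⌈·⌉ = 1913
j=7: r + 6k = 2269.435666… → ⌈·⌉ = 2270
j=8: r + 7k = 2626.546777… → ⌈·⌉ = 2627
j=9: r + 8k = 2983.657888… → ⌈·⌉ = 2984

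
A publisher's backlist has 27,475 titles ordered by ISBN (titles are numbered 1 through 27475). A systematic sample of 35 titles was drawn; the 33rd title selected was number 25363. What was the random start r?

243

k = 27475/35 = 785
r = 25363 − (33−1)×785 = 25363 − 25120 = 243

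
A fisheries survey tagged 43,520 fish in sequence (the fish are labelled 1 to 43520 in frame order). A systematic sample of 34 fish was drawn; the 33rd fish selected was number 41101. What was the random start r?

k = 43520/34 = 1280
r = 41101 − (33−1)×1280 = 41101 − 40960 = 141

141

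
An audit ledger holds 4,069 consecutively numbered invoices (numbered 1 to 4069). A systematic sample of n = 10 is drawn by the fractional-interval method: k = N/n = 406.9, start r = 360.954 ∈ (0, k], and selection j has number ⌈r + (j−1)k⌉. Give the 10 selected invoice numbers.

361, 768, 1175, 1582, 1989, 2396, 2803, 3210, 3617, 4024

j=1: r + 0k = 360.954 → ⌈·⌉ = 361
j=2: r + 1k = 767.854 → ⌈·⌉ = 768
j=3: r + 2k = 1174.754 → ⌈·⌉ = 1175
j=4: r + 3k = 1581.654 → ⌈·⌉ = 1582
j=5: r + 4k = 1988.554 → ⌈·⌉ = 1989
j=6: r + 5k = 2395.454 → ⌈·⌉ = 2396
j=7: r + 6k = 2802.354 → ⌈·⌉ = 2803
j=8: r + 7k = 3209.254 → ⌈·⌉ = 3210
j=9: r + 8k = 3616.154 → ⌈·⌉ = 3617
j=10: r + 9k = 4023.054 → ⌈·⌉ = 4024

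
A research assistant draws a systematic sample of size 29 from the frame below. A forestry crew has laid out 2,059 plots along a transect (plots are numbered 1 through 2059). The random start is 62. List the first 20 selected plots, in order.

k = N/n = 2059/29 = 71
plot 1: 62
plot 2: 62 + 71 = 133
plot 3: 133 + 71 = 204
plot 4: 204 + 71 = 275
plot 5: 275 + 71 = 346
plot 6: 346 + 71 = 417
plot 7: 417 + 71 = 488
plot 8: 488 + 71 = 559
plot 9: 559 + 71 = 630
plot 10: 630 + 71 = 701
plot 11: 701 + 71 = 772
plot 12: 772 + 71 = 843
plot 13: 843 + 71 = 914
plot 14: 914 + 71 = 985
plot 15: 985 + 71 = 1056
plot 16: 1056 + 71 = 1127
plot 17: 1127 + 71 = 1198
plot 18: 1198 + 71 = 1269
plot 19: 1269 + 71 = 1340
plot 20: 1340 + 71 = 1411

62, 133, 204, 275, 346, 417, 488, 559, 630, 701, 772, 843, 914, 985, 1056, 1127, 1198, 1269, 1340, 1411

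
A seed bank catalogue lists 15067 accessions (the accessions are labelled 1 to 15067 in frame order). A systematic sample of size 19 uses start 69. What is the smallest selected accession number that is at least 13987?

14343

k = 15067/19 = 793
Steps past start: ⌈(13987 − 69)/793⌉ = ⌈13918/793⌉ = 18
Selected accession: 69 + 18×793 = 14343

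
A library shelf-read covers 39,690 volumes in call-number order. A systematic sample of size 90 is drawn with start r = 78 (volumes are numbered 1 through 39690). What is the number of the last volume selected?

k = 39690/90 = 441
90th selection = r + (90−1)·k = 78 + 89×441 = 78 + 39249 = 39327

39327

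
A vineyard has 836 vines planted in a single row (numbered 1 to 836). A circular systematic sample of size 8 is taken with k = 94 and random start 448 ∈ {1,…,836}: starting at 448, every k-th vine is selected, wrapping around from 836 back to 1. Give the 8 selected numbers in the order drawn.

448, 542, 636, 730, 824, 82, 176, 270

Selection 1: 448
Selection 2: 448 + 94 = 542
Selection 3: 542 + 94 = 636
Selection 4: 636 + 94 = 730
Selection 5: 730 + 94 = 824
Selection 6: 824 + 94 = 918 → 918 − 836 = 82
Selection 7: 82 + 94 = 176
Selection 8: 176 + 94 = 270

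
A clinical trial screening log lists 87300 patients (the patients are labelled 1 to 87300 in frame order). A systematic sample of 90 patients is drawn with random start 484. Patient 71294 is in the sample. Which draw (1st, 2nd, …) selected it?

k = 87300/90 = 970
position = (71294 − 484)/970 + 1 = 70810/970 + 1 = 73 + 1 = 74

74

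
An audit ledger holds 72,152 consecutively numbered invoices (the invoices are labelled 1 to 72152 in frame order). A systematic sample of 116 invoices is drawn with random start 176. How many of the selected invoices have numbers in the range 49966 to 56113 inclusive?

9

k = 72152/116 = 622
First selection ≥ 49966: 176 + ⌈(49966−176)/622⌉·622 = 176 + 81×622 = 50558
Last selection ≤ 56113: 176 + ⌊(56113−176)/622⌋·622 = 176 + 89×622 = 55534
Count = 89 − 81 + 1 = 9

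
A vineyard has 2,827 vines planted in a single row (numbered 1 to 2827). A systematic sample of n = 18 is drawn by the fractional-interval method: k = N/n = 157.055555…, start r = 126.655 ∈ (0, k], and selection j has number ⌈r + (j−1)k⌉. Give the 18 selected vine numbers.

j=1: r + 0k = 126.655 → ⌈·⌉ = 127
j=2: r + 1k = 283.710555… → ⌈·⌉ = 284
j=3: r + 2k = 440.766111… → ⌈·⌉ = 441
j=4: r + 3k = 597.821666… → ⌈·⌉ = 598
j=5: r + 4k = 754.877222… → ⌈·⌉ = 755
j=6: r + 5k = 911.932777… → ⌈·⌉ = 912
j=7: r + 6k = 1068.988333… → ⌈·⌉ = 1069
j=8: r + 7k = 1226.043888… → ⌈·⌉ = 1227
j=9: r + 8k = 1383.099444… → ⌈·⌉ = 1384
j=10: r + 9k = 1540.155 → ⌈·⌉ = 1541
j=11: r + 10k = 1697.210555… → ⌈·⌉ = 1698
j=12: r + 11k = 1854.266111… → ⌈·⌉ = 1855
j=13: r + 12k = 2011.321666… → ⌈·⌉ = 2012
j=14: r + 13k = 2168.377222… → ⌈·⌉ = 2169
j=15: r + 14k = 2325.432777… → ⌈·⌉ = 2326
j=16: r + 15k = 2482.488333… → ⌈·⌉ = 2483
j=17: r + 16k = 2639.543888… → ⌈·⌉ = 2640
j=18: r + 17k = 2796.599444… → ⌈·⌉ = 2797

127, 284, 441, 598, 755, 912, 1069, 1227, 1384, 1541, 1698, 1855, 2012, 2169, 2326, 2483, 2640, 2797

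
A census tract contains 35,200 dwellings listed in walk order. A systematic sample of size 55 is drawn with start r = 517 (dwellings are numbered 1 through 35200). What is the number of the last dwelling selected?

35077

k = 35200/55 = 640
55th selection = r + (55−1)·k = 517 + 54×640 = 517 + 34560 = 35077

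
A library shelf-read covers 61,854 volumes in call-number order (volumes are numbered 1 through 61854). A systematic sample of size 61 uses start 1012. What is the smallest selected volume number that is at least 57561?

57796

k = 61854/61 = 1014
Steps past start: ⌈(57561 − 1012)/1014⌉ = ⌈56549/1014⌉ = 56
Selected volume: 1012 + 56×1014 = 57796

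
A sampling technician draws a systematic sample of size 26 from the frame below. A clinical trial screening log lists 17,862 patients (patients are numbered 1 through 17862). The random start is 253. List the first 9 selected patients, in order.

k = N/n = 17862/26 = 687
patient 1: 253
patient 2: 253 + 687 = 940
patient 3: 940 + 687 = 1627
patient 4: 1627 + 687 = 2314
patient 5: 2314 + 687 = 3001
patient 6: 3001 + 687 = 3688
patient 7: 3688 + 687 = 4375
patient 8: 4375 + 687 = 5062
patient 9: 5062 + 687 = 5749

253, 940, 1627, 2314, 3001, 3688, 4375, 5062, 5749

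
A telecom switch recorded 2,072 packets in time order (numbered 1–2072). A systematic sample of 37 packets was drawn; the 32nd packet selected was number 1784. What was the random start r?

48

k = 2072/37 = 56
r = 1784 − (32−1)×56 = 1784 − 1736 = 48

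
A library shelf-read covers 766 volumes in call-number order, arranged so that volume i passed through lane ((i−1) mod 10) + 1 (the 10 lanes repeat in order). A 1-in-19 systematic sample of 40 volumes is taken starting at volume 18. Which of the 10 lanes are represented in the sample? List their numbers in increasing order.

1, 2, 3, 4, 5, 6, 7, 8, 9, 10

Consecutive selections differ by k = 19, so their lane numbers differ by 19 mod 10 = 9.
gcd(19, 10) = 1, so the sample visits 10/1 = 10 distinct residues mod 10.
Start 18 is lane 8; the lanes hit are 1, 2, 3, 4, 5, 6, 7, 8, 9, 10.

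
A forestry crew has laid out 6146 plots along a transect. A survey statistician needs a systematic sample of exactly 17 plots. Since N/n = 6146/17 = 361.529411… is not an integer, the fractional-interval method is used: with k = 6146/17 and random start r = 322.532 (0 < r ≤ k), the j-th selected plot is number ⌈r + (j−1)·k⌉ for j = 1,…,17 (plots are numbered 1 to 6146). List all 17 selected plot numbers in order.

323, 685, 1046, 1408, 1769, 2131, 2492, 2854, 3215, 3577, 3938, 4300, 4661, 5023, 5384, 5746, 6108

j=1: r + 0k = 322.532 → ⌈·⌉ = 323
j=2: r + 1k = 684.061411… → ⌈·⌉ = 685
j=3: r + 2k = 1045.590823… → ⌈·⌉ = 1046
j=4: r + 3k = 1407.120235… → ⌈·⌉ = 1408
j=5: r + 4k = 1768.649647… → ⌈·⌉ = 1769
j=6: r + 5k = 2130.179058… → ⌈·⌉ = 2131
j=7: r + 6k = 2491.708470… → ⌈·⌉ = 2492
j=8: r + 7k = 2853.237882… → ⌈·⌉ = 2854
j=9: r + 8k = 3214.767294… → ⌈·⌉ = 3215
j=10: r + 9k = 3576.296705… → ⌈·⌉ = 3577
j=11: r + 10k = 3937.826117… → ⌈·⌉ = 3938
j=12: r + 11k = 4299.355529… → ⌈·⌉ = 4300
j=13: r + 12k = 4660.884941… → ⌈·⌉ = 4661
j=14: r + 13k = 5022.414352… → ⌈·⌉ = 5023
j=15: r + 14k = 5383.943764… → ⌈·⌉ = 5384
j=16: r + 15k = 5745.473176… → ⌈·⌉ = 5746
j=17: r + 16k = 6107.002588… → ⌈·⌉ = 6108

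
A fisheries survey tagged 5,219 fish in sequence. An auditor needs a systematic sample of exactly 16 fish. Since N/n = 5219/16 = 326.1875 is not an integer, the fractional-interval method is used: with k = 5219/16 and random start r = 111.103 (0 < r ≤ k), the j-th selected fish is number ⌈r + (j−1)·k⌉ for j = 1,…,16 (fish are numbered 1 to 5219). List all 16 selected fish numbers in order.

j=1: r + 0k = 111.103 → ⌈·⌉ = 112
j=2: r + 1k = 437.2905 → ⌈·⌉ = 438
j=3: r + 2k = 763.478 → ⌈·⌉ = 764
j=4: r + 3k = 1089.6655 → ⌈·⌉ = 1090
j=5: r + 4k = 1415.853 → ⌈·⌉ = 1416
j=6: r + 5k = 1742.0405 → ⌈·⌉ = 1743
j=7: r + 6k = 2068.228 → ⌈·⌉ = 2069
j=8: r + 7k = 2394.4155 → ⌈·⌉ = 2395
j=9: r + 8k = 2720.603 → ⌈·⌉ = 2721
j=10: r + 9k = 3046.7905 → ⌈·⌉ = 3047
j=11: r + 10k = 3372.978 → ⌈·⌉ = 3373
j=12: r + 11k = 3699.1655 → ⌈·⌉ = 3700
j=13: r + 12k = 4025.353 → ⌈·⌉ = 4026
j=14: r + 13k = 4351.5405 → ⌈·⌉ = 4352
j=15: r + 14k = 4677.728 → ⌈·⌉ = 4678
j=16: r + 15k = 5003.9155 → ⌈·⌉ = 5004

112, 438, 764, 1090, 1416, 1743, 2069, 2395, 2721, 3047, 3373, 3700, 4026, 4352, 4678, 5004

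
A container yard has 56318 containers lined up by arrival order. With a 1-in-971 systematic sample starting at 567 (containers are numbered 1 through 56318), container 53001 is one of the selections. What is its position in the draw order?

55

k = 971
position = (53001 − 567)/971 + 1 = 52434/971 + 1 = 54 + 1 = 55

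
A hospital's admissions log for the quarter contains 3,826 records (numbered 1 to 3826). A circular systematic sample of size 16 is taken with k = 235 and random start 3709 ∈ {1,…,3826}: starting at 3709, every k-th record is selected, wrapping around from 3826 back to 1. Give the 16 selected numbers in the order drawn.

3709, 118, 353, 588, 823, 1058, 1293, 1528, 1763, 1998, 2233, 2468, 2703, 2938, 3173, 3408

Selection 1: 3709
Selection 2: 3709 + 235 = 3944 → 3944 − 3826 = 118
Selection 3: 118 + 235 = 353
Selection 4: 353 + 235 = 588
Selection 5: 588 + 235 = 823
Selection 6: 823 + 235 = 1058
Selection 7: 1058 + 235 = 1293
Selection 8: 1293 + 235 = 1528
Selection 9: 1528 + 235 = 1763
Selection 10: 1763 + 235 = 1998
Selection 11: 1998 + 235 = 2233
Selection 12: 2233 + 235 = 2468
Selection 13: 2468 + 235 = 2703
Selection 14: 2703 + 235 = 2938
Selection 15: 2938 + 235 = 3173
Selection 16: 3173 + 235 = 3408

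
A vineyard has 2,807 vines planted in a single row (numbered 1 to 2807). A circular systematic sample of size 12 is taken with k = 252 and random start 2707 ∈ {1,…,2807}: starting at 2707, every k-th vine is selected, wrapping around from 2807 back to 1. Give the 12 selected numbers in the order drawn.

Selection 1: 2707
Selection 2: 2707 + 252 = 2959 → 2959 − 2807 = 152
Selection 3: 152 + 252 = 404
Selection 4: 404 + 252 = 656
Selection 5: 656 + 252 = 908
Selection 6: 908 + 252 = 1160
Selection 7: 1160 + 252 = 1412
Selection 8: 1412 + 252 = 1664
Selection 9: 1664 + 252 = 1916
Selection 10: 1916 + 252 = 2168
Selection 11: 2168 + 252 = 2420
Selection 12: 2420 + 252 = 2672

2707, 152, 404, 656, 908, 1160, 1412, 1664, 1916, 2168, 2420, 2672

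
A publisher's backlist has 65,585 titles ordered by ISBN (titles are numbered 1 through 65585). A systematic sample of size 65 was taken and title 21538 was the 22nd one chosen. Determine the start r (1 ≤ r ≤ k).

349

k = 65585/65 = 1009
r = 21538 − (22−1)×1009 = 21538 − 21189 = 349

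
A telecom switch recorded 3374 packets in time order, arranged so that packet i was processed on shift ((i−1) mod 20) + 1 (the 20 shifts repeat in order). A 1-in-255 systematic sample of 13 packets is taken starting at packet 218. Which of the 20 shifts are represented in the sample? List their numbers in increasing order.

Consecutive selections differ by k = 255, so their shift numbers differ by 255 mod 20 = 15.
gcd(255, 20) = 5, so the sample visits 20/5 = 4 distinct residues mod 20.
Start 218 is shift 18; the shifts hit are 3, 8, 13, 18.

3, 8, 13, 18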